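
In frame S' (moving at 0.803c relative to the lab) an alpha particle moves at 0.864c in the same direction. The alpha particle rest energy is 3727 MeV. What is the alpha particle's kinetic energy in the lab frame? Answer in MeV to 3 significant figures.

K ≈ 17300 MeV

u_lab = (0.864 + 0.803)/(1 + 0.864×0.803) = 0.984182
γ = 1/√(1 − 0.984182²) = 5.6446
K = (γ − 1)m₀c² = (5.6446 − 1) × 3727 = 4.6446 × 3727 = 17300 MeV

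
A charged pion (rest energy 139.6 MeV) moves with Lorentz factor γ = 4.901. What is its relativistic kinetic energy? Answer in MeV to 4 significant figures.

K ≈ 544.6 MeV

γ = 4.901 (given)
K = (γ − 1)m₀c² = (4.901 − 1) × 139.6 MeV = 3.90100 × 139.6 MeV = 544.6 MeV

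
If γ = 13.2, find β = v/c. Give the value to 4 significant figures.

β ≈ 0.9971

β = √(1 − 1/γ²) = √(1 − 1/13.2²) = √(0.994261) = 0.9971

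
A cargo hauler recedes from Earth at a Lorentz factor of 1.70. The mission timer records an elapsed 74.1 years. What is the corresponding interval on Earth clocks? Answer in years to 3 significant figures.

γ = 1.70 (given)
Time dilation: Δt = γτ₀ = 1.70 × 74.1 years = 126 years

Δt ≈ 126 years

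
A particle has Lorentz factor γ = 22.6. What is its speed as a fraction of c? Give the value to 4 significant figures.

β ≈ 0.9990

β = √(1 − 1/γ²) = √(1 − 1/22.6²) = √(0.998042) = 0.9990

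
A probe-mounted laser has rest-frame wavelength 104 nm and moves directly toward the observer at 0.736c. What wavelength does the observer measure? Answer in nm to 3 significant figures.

Relativistic Doppler: λ_obs = λ_src √((1−β)/(1+β))
= 104 × √(0.26400/1.7360) = 104 × 0.38997 = 40.6 nm

λ_obs ≈ 40.6 nm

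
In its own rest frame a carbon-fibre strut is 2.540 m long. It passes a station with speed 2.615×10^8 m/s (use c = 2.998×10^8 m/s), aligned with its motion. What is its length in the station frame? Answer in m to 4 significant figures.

β = v/c = 2.615×10^8 / 2.998×10^8 = 0.872248
γ = 1/√(1 − 0.872248²) = 2.04472
Length contraction: L = L₀/γ = 2.540/2.04472 = 1.242 m

L ≈ 1.242 m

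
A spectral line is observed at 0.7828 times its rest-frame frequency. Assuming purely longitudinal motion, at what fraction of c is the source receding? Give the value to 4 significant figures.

f_obs/f_src = √((1−β)/(1+β)) = 0.7828  ⇒  (1−β)/(1+β) = 0.612776
β = |1 − D²|/(1 + D²) = |1 − 0.612776|/(1 + 0.612776) = 0.2401

β ≈ 0.2401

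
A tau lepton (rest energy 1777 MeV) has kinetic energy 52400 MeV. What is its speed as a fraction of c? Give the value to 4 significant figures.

β ≈ 0.9995

γ = 1 + K/(m₀c²) = 1 + 52400/1777 = 30.4879
β = √(1 − 1/γ²) = 0.9995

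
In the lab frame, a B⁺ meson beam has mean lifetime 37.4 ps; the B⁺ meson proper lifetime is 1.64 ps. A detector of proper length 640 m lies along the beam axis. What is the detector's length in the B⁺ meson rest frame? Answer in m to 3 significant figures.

Time dilation ⇒ γ = Δt/τ₀ = 37.4/1.64 = 22.805
Length contraction: L = L₀/γ = 640/22.805 = 28.1 m

L ≈ 28.1 m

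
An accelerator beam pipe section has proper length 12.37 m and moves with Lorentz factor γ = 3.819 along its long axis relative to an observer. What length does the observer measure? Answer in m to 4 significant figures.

γ = 3.819 (given)
Length contraction: L = L₀/γ = 12.37/3.819 = 3.239 m

L ≈ 3.239 m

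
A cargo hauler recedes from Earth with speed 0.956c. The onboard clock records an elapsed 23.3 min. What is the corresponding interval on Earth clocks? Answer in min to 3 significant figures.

Δt ≈ 79.4 min

γ = 1/√(1 − 0.956²) = 3.4087
Time dilation: Δt = γτ₀ = 3.4087 × 23.3 min = 79.4 min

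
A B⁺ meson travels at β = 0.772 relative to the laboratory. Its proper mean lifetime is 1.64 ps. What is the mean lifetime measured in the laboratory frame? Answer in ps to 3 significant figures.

γ = 1/√(1 − 0.772²) = 1.5733
Time dilation: Δt = γτ₀ = 1.5733 × 1.64 ps = 2.58 ps

Δt ≈ 2.58 ps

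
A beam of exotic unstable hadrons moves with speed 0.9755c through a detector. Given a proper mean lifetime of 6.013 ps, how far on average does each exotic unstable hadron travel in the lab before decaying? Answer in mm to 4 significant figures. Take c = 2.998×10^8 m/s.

d ≈ 7.993 mm

γ = 1/√(1 − 0.9755²) = 4.54547
Dilated lifetime: Δt = γτ₀ = 4.54547 × 6.013 ps = 27.3319 ps
d = vΔt = 0.9755c × 27.3319 ps = 2.92455×10^8 m/s × 2.73319×10^-11 s = 7.993 mm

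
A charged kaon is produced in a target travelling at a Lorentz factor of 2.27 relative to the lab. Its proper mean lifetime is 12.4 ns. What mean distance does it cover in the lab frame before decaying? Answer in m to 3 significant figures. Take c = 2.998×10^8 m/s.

β = √(1 − 1/γ²) = √(1 − 1/2.27²) = 0.89774
Dilated lifetime: Δt = γτ₀ = 2.27 × 12.4 ns = 28.148 ns
d = vΔt = 0.89774c × 28.148 ns = 2.6914×10^8 m/s × 2.8148×10^-8 s = 7.58 m

d ≈ 7.58 m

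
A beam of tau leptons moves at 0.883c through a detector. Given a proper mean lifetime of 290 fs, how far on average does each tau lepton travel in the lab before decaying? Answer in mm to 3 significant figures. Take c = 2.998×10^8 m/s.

d ≈ 0.164 mm

γ = 1/√(1 − 0.883²) = 2.1305
Dilated lifetime: Δt = γτ₀ = 2.1305 × 290 fs = 617.85 fs
d = vΔt = 0.883c × 617.85 fs = 2.6472×10^8 m/s × 6.1785×10^-13 s = 0.164 mm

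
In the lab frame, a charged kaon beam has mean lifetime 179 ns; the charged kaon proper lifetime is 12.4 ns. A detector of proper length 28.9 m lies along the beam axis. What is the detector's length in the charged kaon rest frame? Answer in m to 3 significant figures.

Time dilation ⇒ γ = Δt/τ₀ = 179/12.4 = 14.435
Length contraction: L = L₀/γ = 28.9/14.435 = 2.00 m

L ≈ 2.00 m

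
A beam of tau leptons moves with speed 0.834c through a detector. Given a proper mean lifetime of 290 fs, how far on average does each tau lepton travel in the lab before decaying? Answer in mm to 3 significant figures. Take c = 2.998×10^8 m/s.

γ = 1/√(1 − 0.834²) = 1.8124
Dilated lifetime: Δt = γτ₀ = 1.8124 × 290 fs = 525.59 fs
d = vΔt = 0.834c × 525.59 fs = 2.5003×10^8 m/s × 5.2559×10^-13 s = 0.131 mm

d ≈ 0.131 mm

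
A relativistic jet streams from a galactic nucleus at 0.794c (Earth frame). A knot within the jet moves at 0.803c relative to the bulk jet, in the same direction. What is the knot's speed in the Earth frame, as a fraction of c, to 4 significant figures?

Relativistic velocity addition: u = (u' + v)/(1 + u'v/c²)
= (0.803 + 0.794)/(1 + 0.803×0.794) = 1.597/1.63758 = 0.9752

u ≈ 0.9752c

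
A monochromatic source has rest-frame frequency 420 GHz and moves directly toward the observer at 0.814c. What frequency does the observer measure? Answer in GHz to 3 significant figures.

f_obs ≈ 1310 GHz

Relativistic Doppler: f_obs = f_src √((1+β)/(1−β))
= 420 × √(1.8140/0.18600) = 420 × 3.1229 = 1310 GHz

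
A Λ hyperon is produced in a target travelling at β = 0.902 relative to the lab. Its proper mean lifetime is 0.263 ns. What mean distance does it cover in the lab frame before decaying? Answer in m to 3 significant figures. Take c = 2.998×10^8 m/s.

γ = 1/√(1 − 0.902²) = 2.3162
Dilated lifetime: Δt = γτ₀ = 2.3162 × 0.263 ns = 0.60917 ns
d = vΔt = 0.902c × 0.60917 ns = 2.7042×10^8 m/s × 6.0917×10^-10 s = 0.165 m

d ≈ 0.165 m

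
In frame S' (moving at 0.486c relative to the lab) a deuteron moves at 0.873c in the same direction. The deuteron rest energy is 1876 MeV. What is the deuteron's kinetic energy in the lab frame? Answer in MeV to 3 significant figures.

K ≈ 4390 MeV

u_lab = (0.873 + 0.486)/(1 + 0.873×0.486) = 0.954168
γ = 1/√(1 − 0.954168²) = 3.3414
K = (γ − 1)m₀c² = (3.3414 − 1) × 1876 = 2.3414 × 1876 = 4390 MeV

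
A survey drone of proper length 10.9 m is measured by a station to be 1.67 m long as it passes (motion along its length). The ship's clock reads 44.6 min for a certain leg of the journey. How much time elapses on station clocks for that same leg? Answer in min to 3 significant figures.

Length contraction ⇒ γ = L₀/L = 10.9/1.67 = 6.5269
Time dilation: Δt = γτ₀ = 6.5269 × 44.6 min = 291 min

Δt ≈ 291 min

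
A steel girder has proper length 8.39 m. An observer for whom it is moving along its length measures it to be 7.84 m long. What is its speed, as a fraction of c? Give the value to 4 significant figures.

γ = L₀/L = 8.39/7.84 = 1.07015
β = √(1 − 1/γ²) = 0.3561

β ≈ 0.3561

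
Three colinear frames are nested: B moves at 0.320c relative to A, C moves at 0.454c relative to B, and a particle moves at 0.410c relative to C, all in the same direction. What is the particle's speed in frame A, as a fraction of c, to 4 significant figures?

Compose boost 2: (0.454 + 0.320)/(1 + 0.454×0.320) = 0.7740/1.14528 = 0.675817
Compose boost 3: (0.410 + 0.675817)/(1 + 0.410×0.675817) = 1.08582/1.27709 = 0.8502

u ≈ 0.8502c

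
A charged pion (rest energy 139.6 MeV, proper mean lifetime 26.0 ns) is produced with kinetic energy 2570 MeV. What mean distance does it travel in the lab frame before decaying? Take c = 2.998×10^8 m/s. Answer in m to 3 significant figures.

γ = 1 + K/(m₀c²) = 1 + 2570/139.6 = 19.410
β = √(1 − 1/γ²) = 0.99867
Dilated lifetime: γτ₀ = 19.410 × 26.0 ns = 504.65 ns
d = βc·γτ₀ = 0.99867 × (2.998×10^8 m/s) × 5.0465×10^-7 s = 151 m

d ≈ 151 m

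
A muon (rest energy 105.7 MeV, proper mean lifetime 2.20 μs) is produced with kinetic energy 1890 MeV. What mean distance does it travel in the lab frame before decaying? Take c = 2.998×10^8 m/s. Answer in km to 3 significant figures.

γ = 1 + K/(m₀c²) = 1 + 1890/105.7 = 18.881
β = √(1 − 1/γ²) = 0.99860
Dilated lifetime: γτ₀ = 18.881 × 2.20 μs = 41.538 μs
d = βc·γτ₀ = 0.99860 × (2.998×10^8 m/s) × 4.1538×10^-5 s = 12.4 km

d ≈ 12.4 km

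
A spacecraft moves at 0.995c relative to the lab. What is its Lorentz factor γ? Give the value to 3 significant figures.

γ = 1/√(1 − β²) = 1/√(1 − 0.995²) = 1/√(0.0099750) = 10.0

γ ≈ 10.0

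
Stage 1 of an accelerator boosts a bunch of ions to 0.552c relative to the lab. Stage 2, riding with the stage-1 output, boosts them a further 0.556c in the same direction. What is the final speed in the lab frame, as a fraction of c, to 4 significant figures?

Compose boost 2: (0.556 + 0.552)/(1 + 0.556×0.552) = 1.108/1.30691 = 0.8478

u ≈ 0.8478c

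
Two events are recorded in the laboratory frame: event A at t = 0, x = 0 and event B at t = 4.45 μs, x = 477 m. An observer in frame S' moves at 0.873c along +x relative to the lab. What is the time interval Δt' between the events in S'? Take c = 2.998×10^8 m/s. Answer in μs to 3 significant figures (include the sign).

Δt' ≈ 6.28 μs

γ = 1/√(1 − 0.873²) = 2.0504
Δt' = γ(Δt − vΔx/c²) = 2.0504 × (4.45 μs − 0.873×477 m / (2.998×10^8 m/s))
= 2.0504 × (3.0610 μs) = 6.28 μs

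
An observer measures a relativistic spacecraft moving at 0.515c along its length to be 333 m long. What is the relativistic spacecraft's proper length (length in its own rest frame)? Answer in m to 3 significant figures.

γ = 1/√(1 − 0.515²) = 1.1666
L₀ = γL = 1.1666 × 333 = 388 m

L₀ ≈ 388 m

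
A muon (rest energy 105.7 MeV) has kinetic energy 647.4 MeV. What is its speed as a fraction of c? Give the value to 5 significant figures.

γ = 1 + K/(m₀c²) = 1 + 647.4/105.7 = 7.124882
β = √(1 − 1/γ²) = 0.99010

β ≈ 0.99010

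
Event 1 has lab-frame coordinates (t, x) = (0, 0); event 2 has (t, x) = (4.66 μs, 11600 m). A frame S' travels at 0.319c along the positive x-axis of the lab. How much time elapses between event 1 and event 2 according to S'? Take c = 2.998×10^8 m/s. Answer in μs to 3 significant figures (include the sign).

Δt' ≈ -8.11 μs

γ = 1/√(1 − 0.319²) = 1.0551
Δt' = γ(Δt − vΔx/c²) = 1.0551 × (4.66 μs − 0.319×11600 m / (2.998×10^8 m/s))
= 1.0551 × (-7.6829 μs) = -8.11 μs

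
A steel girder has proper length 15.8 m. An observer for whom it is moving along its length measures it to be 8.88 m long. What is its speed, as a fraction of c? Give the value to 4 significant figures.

β ≈ 0.8271

γ = L₀/L = 15.8/8.88 = 1.77928
β = √(1 − 1/γ²) = 0.8271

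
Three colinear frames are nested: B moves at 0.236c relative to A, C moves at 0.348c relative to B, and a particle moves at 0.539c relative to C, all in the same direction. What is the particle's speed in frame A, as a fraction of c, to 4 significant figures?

u ≈ 0.8356c

Compose boost 2: (0.348 + 0.236)/(1 + 0.348×0.236) = 0.5840/1.08213 = 0.539677
Compose boost 3: (0.539 + 0.539677)/(1 + 0.539×0.539677) = 1.07868/1.29089 = 0.8356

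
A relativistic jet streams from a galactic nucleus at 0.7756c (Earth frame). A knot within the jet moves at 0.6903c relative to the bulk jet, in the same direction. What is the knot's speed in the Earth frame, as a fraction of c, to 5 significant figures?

Relativistic velocity addition: u = (u' + v)/(1 + u'v/c²)
= (0.6903 + 0.7756)/(1 + 0.6903×0.7756) = 1.4659/1.535397 = 0.95474

u ≈ 0.95474c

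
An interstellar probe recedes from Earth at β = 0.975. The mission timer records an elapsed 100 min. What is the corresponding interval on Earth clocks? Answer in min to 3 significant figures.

Δt ≈ 450 min

γ = 1/√(1 − 0.975²) = 4.5004
Time dilation: Δt = γτ₀ = 4.5004 × 100 min = 450 min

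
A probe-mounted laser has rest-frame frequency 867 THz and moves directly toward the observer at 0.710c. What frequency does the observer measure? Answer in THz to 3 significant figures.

Relativistic Doppler: f_obs = f_src √((1+β)/(1−β))
= 867 × √(1.7100/0.29000) = 867 × 2.4283 = 2110 THz

f_obs ≈ 2110 THz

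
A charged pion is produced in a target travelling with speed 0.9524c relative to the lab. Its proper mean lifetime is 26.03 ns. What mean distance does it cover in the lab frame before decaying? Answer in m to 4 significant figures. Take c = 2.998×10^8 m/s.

γ = 1/√(1 − 0.9524²) = 3.28029
Dilated lifetime: Δt = γτ₀ = 3.28029 × 26.03 ns = 85.3859 ns
d = vΔt = 0.9524c × 85.3859 ns = 2.85530×10^8 m/s × 8.53859×10^-8 s = 24.38 m

d ≈ 24.38 m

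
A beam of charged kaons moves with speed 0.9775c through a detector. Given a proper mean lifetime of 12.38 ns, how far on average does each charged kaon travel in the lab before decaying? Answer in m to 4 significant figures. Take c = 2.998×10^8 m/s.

γ = 1/√(1 − 0.9775²) = 4.74079
Dilated lifetime: Δt = γτ₀ = 4.74079 × 12.38 ns = 58.6910 ns
d = vΔt = 0.9775c × 58.6910 ns = 2.93054×10^8 m/s × 5.86910×10^-8 s = 17.20 m

d ≈ 17.20 m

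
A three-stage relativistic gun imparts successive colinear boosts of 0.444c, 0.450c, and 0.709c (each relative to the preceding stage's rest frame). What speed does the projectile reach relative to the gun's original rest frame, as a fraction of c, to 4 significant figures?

u ≈ 0.9515c

Compose boost 2: (0.450 + 0.444)/(1 + 0.450×0.444) = 0.8940/1.19980 = 0.745124
Compose boost 3: (0.709 + 0.745124)/(1 + 0.709×0.745124) = 1.45412/1.52829 = 0.9515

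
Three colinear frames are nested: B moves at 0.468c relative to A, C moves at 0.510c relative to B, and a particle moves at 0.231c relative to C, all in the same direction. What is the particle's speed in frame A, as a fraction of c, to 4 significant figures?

Compose boost 2: (0.510 + 0.468)/(1 + 0.510×0.468) = 0.9780/1.23868 = 0.789550
Compose boost 3: (0.231 + 0.789550)/(1 + 0.231×0.789550) = 1.02055/1.18239 = 0.8631

u ≈ 0.8631c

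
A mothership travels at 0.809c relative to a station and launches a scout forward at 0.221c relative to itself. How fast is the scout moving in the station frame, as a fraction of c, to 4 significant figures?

u ≈ 0.8738c

Compose boost 2: (0.221 + 0.809)/(1 + 0.221×0.809) = 1.030/1.17879 = 0.8738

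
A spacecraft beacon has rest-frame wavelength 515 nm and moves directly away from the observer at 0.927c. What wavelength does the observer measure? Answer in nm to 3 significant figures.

Relativistic Doppler: λ_obs = λ_src √((1+β)/(1−β))
= 515 × √(1.9270/0.073000) = 515 × 5.1378 = 2650 nm

λ_obs ≈ 2650 nm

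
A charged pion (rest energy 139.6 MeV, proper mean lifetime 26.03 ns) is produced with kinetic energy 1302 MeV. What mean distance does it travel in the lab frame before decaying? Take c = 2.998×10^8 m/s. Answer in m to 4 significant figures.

γ = 1 + K/(m₀c²) = 1 + 1302/139.6 = 10.3266
β = √(1 − 1/γ²) = 0.995300
Dilated lifetime: γτ₀ = 10.3266 × 26.03 ns = 268.803 ns
d = βc·γτ₀ = 0.995300 × (2.998×10^8 m/s) × 2.68803×10^-7 s = 80.21 m

d ≈ 80.21 m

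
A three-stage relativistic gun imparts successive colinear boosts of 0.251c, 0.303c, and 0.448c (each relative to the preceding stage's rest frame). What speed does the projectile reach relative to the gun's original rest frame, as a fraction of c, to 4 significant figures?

u ≈ 0.7824c

Compose boost 2: (0.303 + 0.251)/(1 + 0.303×0.251) = 0.5540/1.07605 = 0.514845
Compose boost 3: (0.448 + 0.514845)/(1 + 0.448×0.514845) = 0.962845/1.23065 = 0.7824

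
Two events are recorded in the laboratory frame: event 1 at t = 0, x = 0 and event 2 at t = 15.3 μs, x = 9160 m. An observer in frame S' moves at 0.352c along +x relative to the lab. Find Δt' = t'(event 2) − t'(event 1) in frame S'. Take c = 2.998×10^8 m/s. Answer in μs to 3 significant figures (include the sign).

γ = 1/√(1 − 0.352²) = 1.0684
Δt' = γ(Δt − vΔx/c²) = 1.0684 × (15.3 μs − 0.352×9160 m / (2.998×10^8 m/s))
= 1.0684 × (4.5451 μs) = 4.86 μs

Δt' ≈ 4.86 μs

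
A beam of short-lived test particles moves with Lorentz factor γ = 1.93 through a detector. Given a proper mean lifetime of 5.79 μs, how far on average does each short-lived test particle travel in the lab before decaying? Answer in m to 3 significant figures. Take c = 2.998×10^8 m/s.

d ≈ 2870 m

β = √(1 − 1/γ²) = √(1 − 1/1.93²) = 0.85530
Dilated lifetime: Δt = γτ₀ = 1.93 × 5.79 μs = 11.175 μs
d = vΔt = 0.85530c × 11.175 μs = 2.5642×10^8 m/s × 1.1175×10^-5 s = 2870 m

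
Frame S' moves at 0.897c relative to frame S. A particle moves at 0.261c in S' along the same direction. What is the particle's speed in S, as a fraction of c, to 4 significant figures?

Relativistic velocity addition: u = (u' + v)/(1 + u'v/c²)
= (0.261 + 0.897)/(1 + 0.261×0.897) = 1.158/1.23412 = 0.9383

u ≈ 0.9383c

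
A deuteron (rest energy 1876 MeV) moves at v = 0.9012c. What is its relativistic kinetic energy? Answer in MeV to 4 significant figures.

K ≈ 2453 MeV

γ = 1/√(1 − 0.9012²) = 2.30732
K = (γ − 1)m₀c² = (2.30732 − 1) × 1876 MeV = 1.30732 × 1876 MeV = 2453 MeV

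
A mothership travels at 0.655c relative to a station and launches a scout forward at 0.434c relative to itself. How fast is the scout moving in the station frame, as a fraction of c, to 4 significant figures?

Compose boost 2: (0.434 + 0.655)/(1 + 0.434×0.655) = 1.089/1.28427 = 0.8480

u ≈ 0.8480c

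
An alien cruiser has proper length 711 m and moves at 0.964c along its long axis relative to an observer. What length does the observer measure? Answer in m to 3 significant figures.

γ = 1/√(1 − 0.964²) = 3.7608
Length contraction: L = L₀/γ = 711/3.7608 = 189 m

L ≈ 189 m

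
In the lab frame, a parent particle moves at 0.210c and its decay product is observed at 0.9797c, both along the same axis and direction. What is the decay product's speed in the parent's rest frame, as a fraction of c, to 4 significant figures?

Inverse velocity addition: u' = (u − v)/(1 − uv/c²)
= (0.9797 − 0.210)/(1 − 0.9797×0.210) = 0.7697/0.794263 = 0.9691

u' ≈ 0.9691c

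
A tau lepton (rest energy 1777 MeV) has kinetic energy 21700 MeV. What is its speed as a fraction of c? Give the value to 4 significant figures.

β ≈ 0.9971

γ = 1 + K/(m₀c²) = 1 + 21700/1777 = 13.2116
β = √(1 − 1/γ²) = 0.9971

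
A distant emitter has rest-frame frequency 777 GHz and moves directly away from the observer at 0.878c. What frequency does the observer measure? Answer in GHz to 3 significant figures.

Relativistic Doppler: f_obs = f_src √((1−β)/(1+β))
= 777 × √(0.12200/1.8780) = 777 × 0.25488 = 198 GHz

f_obs ≈ 198 GHz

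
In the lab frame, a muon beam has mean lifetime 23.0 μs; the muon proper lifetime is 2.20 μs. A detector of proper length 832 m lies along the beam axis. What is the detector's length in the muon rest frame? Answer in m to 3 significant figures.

Time dilation ⇒ γ = Δt/τ₀ = 23.0/2.20 = 10.455
Length contraction: L = L₀/γ = 832/10.455 = 79.6 m

L ≈ 79.6 m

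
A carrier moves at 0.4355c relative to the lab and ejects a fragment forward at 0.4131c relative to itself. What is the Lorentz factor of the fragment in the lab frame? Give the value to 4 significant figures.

γ ≈ 1.439

u_lab = (0.4131 + 0.4355)/(1 + 0.4131×0.4355) = 0.84860/1.179905 = 0.7192104
γ = 1/√(1 − 0.7192104²) = 1.439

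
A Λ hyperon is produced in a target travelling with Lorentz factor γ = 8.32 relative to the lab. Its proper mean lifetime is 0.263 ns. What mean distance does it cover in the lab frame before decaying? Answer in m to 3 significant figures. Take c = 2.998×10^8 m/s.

β = √(1 − 1/γ²) = √(1 − 1/8.32²) = 0.99275
Dilated lifetime: Δt = γτ₀ = 8.32 × 0.263 ns = 2.1882 ns
d = vΔt = 0.99275c × 2.1882 ns = 2.9763×10^8 m/s × 2.1882×10^-9 s = 0.651 m

d ≈ 0.651 m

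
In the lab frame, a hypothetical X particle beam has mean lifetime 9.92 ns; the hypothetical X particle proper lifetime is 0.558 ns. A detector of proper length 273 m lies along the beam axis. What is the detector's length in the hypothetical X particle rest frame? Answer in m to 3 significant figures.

L ≈ 15.4 m

Time dilation ⇒ γ = Δt/τ₀ = 9.92/0.558 = 17.778
Length contraction: L = L₀/γ = 273/17.778 = 15.4 m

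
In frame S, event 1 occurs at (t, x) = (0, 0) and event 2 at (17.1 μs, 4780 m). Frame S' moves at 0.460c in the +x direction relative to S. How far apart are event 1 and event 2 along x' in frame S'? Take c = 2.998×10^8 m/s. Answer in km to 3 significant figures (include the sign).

γ = 1/√(1 − 0.460²) = 1.1262
Δx' = γ(Δx − vΔt) = 1.1262 × (4780 m − 0.460×(2.998×10^8 m/s)×17.1×10^-6 s)
= 1.1262 × (2421.8 m) = 2.73 km

Δx' ≈ 2.73 km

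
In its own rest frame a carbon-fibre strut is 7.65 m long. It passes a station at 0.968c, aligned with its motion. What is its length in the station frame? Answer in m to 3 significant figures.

γ = 1/√(1 − 0.968²) = 3.9849
Length contraction: L = L₀/γ = 7.65/3.9849 = 1.92 m

L ≈ 1.92 m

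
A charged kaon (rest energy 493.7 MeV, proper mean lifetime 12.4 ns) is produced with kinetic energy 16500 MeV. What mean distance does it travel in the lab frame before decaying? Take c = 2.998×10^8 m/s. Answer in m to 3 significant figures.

d ≈ 128 m

γ = 1 + K/(m₀c²) = 1 + 16500/493.7 = 34.421
β = √(1 − 1/γ²) = 0.99958
Dilated lifetime: γτ₀ = 34.421 × 12.4 ns = 426.82 ns
d = βc·γτ₀ = 0.99958 × (2.998×10^8 m/s) × 4.2682×10^-7 s = 128 m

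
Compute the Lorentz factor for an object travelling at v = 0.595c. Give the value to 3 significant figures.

γ = 1/√(1 − β²) = 1/√(1 − 0.595²) = 1/√(0.64597) = 1.24

γ ≈ 1.24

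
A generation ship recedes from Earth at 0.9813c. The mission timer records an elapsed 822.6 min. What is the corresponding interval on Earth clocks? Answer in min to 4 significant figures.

γ = 1/√(1 − 0.9813²) = 5.19522
Time dilation: Δt = γτ₀ = 5.19522 × 822.6 min = 4274 min

Δt ≈ 4274 min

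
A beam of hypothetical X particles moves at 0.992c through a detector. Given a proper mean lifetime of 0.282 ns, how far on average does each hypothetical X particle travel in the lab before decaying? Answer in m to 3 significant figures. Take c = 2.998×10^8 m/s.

γ = 1/√(1 − 0.992²) = 7.9216
Dilated lifetime: Δt = γτ₀ = 7.9216 × 0.282 ns = 2.2339 ns
d = vΔt = 0.992c × 2.2339 ns = 2.9740×10^8 m/s × 2.2339×10^-9 s = 0.664 m

d ≈ 0.664 m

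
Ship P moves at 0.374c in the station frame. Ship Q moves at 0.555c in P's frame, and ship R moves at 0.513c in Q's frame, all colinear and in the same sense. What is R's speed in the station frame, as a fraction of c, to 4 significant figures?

u ≈ 0.9194c

Compose boost 2: (0.555 + 0.374)/(1 + 0.555×0.374) = 0.9290/1.20757 = 0.769314
Compose boost 3: (0.513 + 0.769314)/(1 + 0.513×0.769314) = 1.28231/1.39466 = 0.9194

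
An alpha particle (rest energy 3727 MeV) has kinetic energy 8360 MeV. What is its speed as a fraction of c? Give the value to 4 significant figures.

β ≈ 0.9513

γ = 1 + K/(m₀c²) = 1 + 8360/3727 = 3.24309
β = √(1 − 1/γ²) = 0.9513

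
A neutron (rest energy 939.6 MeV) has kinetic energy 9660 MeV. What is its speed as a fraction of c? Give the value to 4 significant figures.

γ = 1 + K/(m₀c²) = 1 + 9660/939.6 = 11.2810
β = √(1 − 1/γ²) = 0.9961

β ≈ 0.9961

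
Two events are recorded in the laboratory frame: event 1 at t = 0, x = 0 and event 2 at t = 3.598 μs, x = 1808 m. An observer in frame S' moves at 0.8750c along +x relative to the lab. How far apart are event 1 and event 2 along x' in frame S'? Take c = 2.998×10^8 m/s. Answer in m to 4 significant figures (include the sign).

γ = 1/√(1 − 0.8750²) = 2.06559
Δx' = γ(Δx − vΔt) = 2.06559 × (1808 m − 0.8750×(2.998×10^8 m/s)×3.598×10^-6 s)
= 2.06559 × (864.155 m) = 1785 m

Δx' ≈ 1785 m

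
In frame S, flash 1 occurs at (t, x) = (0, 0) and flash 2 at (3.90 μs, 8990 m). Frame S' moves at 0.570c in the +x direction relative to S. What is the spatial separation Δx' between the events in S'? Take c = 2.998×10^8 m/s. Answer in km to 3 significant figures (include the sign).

Δx' ≈ 10.1 km

γ = 1/√(1 − 0.570²) = 1.2171
Δx' = γ(Δx − vΔt) = 1.2171 × (8990 m − 0.570×(2.998×10^8 m/s)×3.90×10^-6 s)
= 1.2171 × (8323.5 m) = 10.1 km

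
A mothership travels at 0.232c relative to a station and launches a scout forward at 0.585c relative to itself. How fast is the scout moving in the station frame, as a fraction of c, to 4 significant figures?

Compose boost 2: (0.585 + 0.232)/(1 + 0.585×0.232) = 0.8170/1.13572 = 0.7194

u ≈ 0.7194c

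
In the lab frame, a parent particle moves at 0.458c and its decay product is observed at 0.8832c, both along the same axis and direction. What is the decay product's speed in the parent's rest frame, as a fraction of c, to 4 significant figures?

Inverse velocity addition: u' = (u − v)/(1 − uv/c²)
= (0.8832 − 0.458)/(1 − 0.8832×0.458) = 0.4252/0.595494 = 0.7140

u' ≈ 0.7140c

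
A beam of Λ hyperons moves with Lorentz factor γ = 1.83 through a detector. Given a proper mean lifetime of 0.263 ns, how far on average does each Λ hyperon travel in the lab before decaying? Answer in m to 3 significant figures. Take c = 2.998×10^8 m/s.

d ≈ 0.121 m

β = √(1 − 1/γ²) = √(1 − 1/1.83²) = 0.83749
Dilated lifetime: Δt = γτ₀ = 1.83 × 0.263 ns = 0.48129 ns
d = vΔt = 0.83749c × 0.48129 ns = 2.5108×10^8 m/s × 4.8129×10^-10 s = 0.121 m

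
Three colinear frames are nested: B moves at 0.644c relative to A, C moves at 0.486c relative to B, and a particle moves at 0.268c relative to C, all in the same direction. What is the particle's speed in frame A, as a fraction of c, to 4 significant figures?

Compose boost 2: (0.486 + 0.644)/(1 + 0.486×0.644) = 1.130/1.31298 = 0.860635
Compose boost 3: (0.268 + 0.860635)/(1 + 0.268×0.860635) = 1.12864/1.23065 = 0.9171

u ≈ 0.9171c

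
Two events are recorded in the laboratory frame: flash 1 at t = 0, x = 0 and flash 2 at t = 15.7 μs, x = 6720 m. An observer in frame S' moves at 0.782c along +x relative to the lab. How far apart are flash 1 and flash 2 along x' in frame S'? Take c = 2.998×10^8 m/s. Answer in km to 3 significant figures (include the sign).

γ = 1/√(1 − 0.782²) = 1.6044
Δx' = γ(Δx − vΔt) = 1.6044 × (6720 m − 0.782×(2.998×10^8 m/s)×15.7×10^-6 s)
= 1.6044 × (3039.2 m) = 4.88 km

Δx' ≈ 4.88 km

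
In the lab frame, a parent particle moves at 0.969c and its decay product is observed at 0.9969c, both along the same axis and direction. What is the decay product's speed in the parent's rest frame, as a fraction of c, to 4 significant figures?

u' ≈ 0.8205c

Inverse velocity addition: u' = (u − v)/(1 − uv/c²)
= (0.9969 − 0.969)/(1 − 0.9969×0.969) = 0.02790/0.0340039 = 0.8205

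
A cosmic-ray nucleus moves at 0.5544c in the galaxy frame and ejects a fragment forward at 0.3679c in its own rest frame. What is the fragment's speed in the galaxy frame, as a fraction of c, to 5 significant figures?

u ≈ 0.76605c

Compose boost 2: (0.3679 + 0.5544)/(1 + 0.3679×0.5544) = 0.92230/1.203964 = 0.76605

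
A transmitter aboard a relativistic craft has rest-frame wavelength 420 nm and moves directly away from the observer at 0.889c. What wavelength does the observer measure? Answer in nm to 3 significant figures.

λ_obs ≈ 1730 nm

Relativistic Doppler: λ_obs = λ_src √((1+β)/(1−β))
= 420 × √(1.8890/0.11100) = 420 × 4.1253 = 1730 nm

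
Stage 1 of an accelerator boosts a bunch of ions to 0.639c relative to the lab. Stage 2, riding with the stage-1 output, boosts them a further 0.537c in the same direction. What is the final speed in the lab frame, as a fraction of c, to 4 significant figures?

Compose boost 2: (0.537 + 0.639)/(1 + 0.537×0.639) = 1.176/1.34314 = 0.8756

u ≈ 0.8756c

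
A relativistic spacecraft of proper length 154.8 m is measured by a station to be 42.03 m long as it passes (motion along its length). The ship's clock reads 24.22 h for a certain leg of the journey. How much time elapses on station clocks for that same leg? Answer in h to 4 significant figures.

Length contraction ⇒ γ = L₀/L = 154.8/42.03 = 3.68308
Time dilation: Δt = γτ₀ = 3.68308 × 24.22 h = 89.20 h

Δt ≈ 89.20 h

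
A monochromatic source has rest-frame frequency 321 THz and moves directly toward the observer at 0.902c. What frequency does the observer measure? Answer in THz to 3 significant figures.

f_obs ≈ 1410 THz

Relativistic Doppler: f_obs = f_src √((1+β)/(1−β))
= 321 × √(1.9020/0.098000) = 321 × 4.4055 = 1410 THz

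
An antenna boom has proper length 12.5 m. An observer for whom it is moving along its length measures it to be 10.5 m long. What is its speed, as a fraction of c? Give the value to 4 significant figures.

β ≈ 0.5426

γ = L₀/L = 12.5/10.5 = 1.19048
β = √(1 − 1/γ²) = 0.5426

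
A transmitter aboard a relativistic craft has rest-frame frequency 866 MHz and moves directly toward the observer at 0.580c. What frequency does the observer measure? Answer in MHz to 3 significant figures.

f_obs ≈ 1680 MHz

Relativistic Doppler: f_obs = f_src √((1+β)/(1−β))
= 866 × √(1.5800/0.42000) = 866 × 1.9396 = 1680 MHz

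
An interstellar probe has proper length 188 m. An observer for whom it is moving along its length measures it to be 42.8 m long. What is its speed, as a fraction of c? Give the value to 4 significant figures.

β ≈ 0.9737

γ = L₀/L = 188/42.8 = 4.39252
β = √(1 − 1/γ²) = 0.9737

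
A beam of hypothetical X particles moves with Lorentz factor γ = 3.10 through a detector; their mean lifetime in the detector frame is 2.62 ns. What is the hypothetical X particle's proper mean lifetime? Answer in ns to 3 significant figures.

γ = 3.10 (given)
Proper time: τ₀ = Δt/γ = 2.62/3.10 = 0.845 ns

τ₀ ≈ 0.845 ns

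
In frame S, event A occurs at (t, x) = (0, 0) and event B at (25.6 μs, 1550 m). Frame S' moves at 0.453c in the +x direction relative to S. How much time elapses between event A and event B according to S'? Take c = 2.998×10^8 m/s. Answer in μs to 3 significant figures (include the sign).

γ = 1/√(1 − 0.453²) = 1.1217
Δt' = γ(Δt − vΔx/c²) = 1.1217 × (25.6 μs − 0.453×1550 m / (2.998×10^8 m/s))
= 1.1217 × (23.258 μs) = 26.1 μs

Δt' ≈ 26.1 μs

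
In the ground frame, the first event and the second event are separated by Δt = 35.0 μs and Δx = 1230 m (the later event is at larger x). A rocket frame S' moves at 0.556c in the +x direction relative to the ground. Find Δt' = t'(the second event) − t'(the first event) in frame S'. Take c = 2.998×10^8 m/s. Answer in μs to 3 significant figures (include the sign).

γ = 1/√(1 − 0.556²) = 1.2031
Δt' = γ(Δt − vΔx/c²) = 1.2031 × (35.0 μs − 0.556×1230 m / (2.998×10^8 m/s))
= 1.2031 × (32.719 μs) = 39.4 μs

Δt' ≈ 39.4 μs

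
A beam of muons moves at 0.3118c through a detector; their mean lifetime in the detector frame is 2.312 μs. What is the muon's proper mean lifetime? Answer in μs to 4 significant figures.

τ₀ ≈ 2.197 μs

γ = 1/√(1 − 0.3118²) = 1.05247
Proper time: τ₀ = Δt/γ = 2.312/1.05247 = 2.197 μs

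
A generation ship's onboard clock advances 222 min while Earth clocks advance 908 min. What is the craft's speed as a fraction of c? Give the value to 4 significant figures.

β ≈ 0.9697

γ = Δt/τ₀ = 908/222 = 4.09009
β = √(1 − 1/γ²) = √(1 − 1/4.09009²) = 0.9697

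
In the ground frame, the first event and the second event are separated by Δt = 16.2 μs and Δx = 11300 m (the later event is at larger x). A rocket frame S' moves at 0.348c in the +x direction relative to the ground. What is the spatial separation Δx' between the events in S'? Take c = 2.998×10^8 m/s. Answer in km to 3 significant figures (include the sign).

γ = 1/√(1 − 0.348²) = 1.0667
Δx' = γ(Δx − vΔt) = 1.0667 × (11300 m − 0.348×(2.998×10^8 m/s)×16.2×10^-6 s)
= 1.0667 × (9609.8 m) = 10.3 km

Δx' ≈ 10.3 km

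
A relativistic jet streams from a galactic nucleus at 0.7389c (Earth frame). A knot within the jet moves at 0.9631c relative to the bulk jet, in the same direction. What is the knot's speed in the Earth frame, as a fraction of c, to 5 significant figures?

u ≈ 0.99437c

Relativistic velocity addition: u = (u' + v)/(1 + u'v/c²)
= (0.9631 + 0.7389)/(1 + 0.9631×0.7389) = 1.7020/1.711635 = 0.99437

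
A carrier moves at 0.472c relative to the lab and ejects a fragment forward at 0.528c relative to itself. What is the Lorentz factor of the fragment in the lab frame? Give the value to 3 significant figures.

γ ≈ 1.67

u_lab = (0.528 + 0.472)/(1 + 0.528×0.472) = 1.000/1.24922 = 0.800502
γ = 1/√(1 − 0.800502²) = 1.67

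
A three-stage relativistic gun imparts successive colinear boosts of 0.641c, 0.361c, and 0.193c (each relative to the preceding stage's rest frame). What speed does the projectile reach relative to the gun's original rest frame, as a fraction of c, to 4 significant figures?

u ≈ 0.8701c

Compose boost 2: (0.361 + 0.641)/(1 + 0.361×0.641) = 1.002/1.23140 = 0.813707
Compose boost 3: (0.193 + 0.813707)/(1 + 0.193×0.813707) = 1.00671/1.15705 = 0.8701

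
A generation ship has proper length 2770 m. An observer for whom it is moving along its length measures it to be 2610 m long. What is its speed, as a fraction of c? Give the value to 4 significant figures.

β ≈ 0.3349

γ = L₀/L = 2770/2610 = 1.06130
β = √(1 − 1/γ²) = 0.3349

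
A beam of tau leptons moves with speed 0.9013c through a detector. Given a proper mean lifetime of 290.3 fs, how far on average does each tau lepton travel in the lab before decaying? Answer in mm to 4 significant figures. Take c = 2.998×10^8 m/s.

γ = 1/√(1 − 0.9013²) = 2.30843
Dilated lifetime: Δt = γτ₀ = 2.30843 × 290.3 fs = 670.136 fs
d = vΔt = 0.9013c × 670.136 fs = 2.70210×10^8 m/s × 6.70136×10^-13 s = 0.1811 mm

d ≈ 0.1811 mm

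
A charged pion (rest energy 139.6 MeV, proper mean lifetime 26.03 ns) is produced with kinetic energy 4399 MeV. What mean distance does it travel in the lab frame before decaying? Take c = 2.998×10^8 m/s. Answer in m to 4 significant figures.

γ = 1 + K/(m₀c²) = 1 + 4399/139.6 = 32.5115
β = √(1 − 1/γ²) = 0.999527
Dilated lifetime: γτ₀ = 32.5115 × 26.03 ns = 846.273 ns
d = βc·γτ₀ = 0.999527 × (2.998×10^8 m/s) × 8.46273×10^-7 s = 253.6 m

d ≈ 253.6 m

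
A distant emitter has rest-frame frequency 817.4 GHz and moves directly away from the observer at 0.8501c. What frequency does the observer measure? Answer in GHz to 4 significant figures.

f_obs ≈ 232.7 GHz

Relativistic Doppler: f_obs = f_src √((1−β)/(1+β))
= 817.4 × √(0.149900/1.85010) = 817.4 × 0.284645 = 232.7 GHz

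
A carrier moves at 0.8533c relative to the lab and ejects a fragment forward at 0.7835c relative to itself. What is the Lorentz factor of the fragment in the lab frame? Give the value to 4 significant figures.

u_lab = (0.7835 + 0.8533)/(1 + 0.7835×0.8533) = 1.6368/1.668561 = 0.9809653
γ = 1/√(1 − 0.9809653²) = 5.150

γ ≈ 5.150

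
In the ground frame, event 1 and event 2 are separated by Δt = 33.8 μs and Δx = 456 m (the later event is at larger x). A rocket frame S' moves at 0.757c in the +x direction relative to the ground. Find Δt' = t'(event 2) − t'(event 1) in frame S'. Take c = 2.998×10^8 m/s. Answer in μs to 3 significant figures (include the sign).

Δt' ≈ 50.0 μs

γ = 1/√(1 − 0.757²) = 1.5304
Δt' = γ(Δt − vΔx/c²) = 1.5304 × (33.8 μs − 0.757×456 m / (2.998×10^8 m/s))
= 1.5304 × (32.649 μs) = 50.0 μs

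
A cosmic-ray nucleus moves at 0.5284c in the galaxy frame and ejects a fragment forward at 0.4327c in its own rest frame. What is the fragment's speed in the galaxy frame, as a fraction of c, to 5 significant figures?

u ≈ 0.78225c

Compose boost 2: (0.4327 + 0.5284)/(1 + 0.4327×0.5284) = 0.96110/1.228639 = 0.78225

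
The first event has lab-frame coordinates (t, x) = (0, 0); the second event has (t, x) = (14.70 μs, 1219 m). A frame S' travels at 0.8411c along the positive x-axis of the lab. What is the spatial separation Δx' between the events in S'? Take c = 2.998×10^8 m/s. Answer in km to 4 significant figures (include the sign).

Δx' ≈ -4.600 km

γ = 1/√(1 − 0.8411²) = 1.84884
Δx' = γ(Δx − vΔt) = 1.84884 × (1219 m − 0.8411×(2.998×10^8 m/s)×14.70×10^-6 s)
= 1.84884 × (-2487.78 m) = -4.600 km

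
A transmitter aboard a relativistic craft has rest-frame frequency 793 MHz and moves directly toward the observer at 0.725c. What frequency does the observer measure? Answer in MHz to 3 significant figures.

f_obs ≈ 1990 MHz

Relativistic Doppler: f_obs = f_src √((1+β)/(1−β))
= 793 × √(1.7250/0.27500) = 793 × 2.5045 = 1990 MHz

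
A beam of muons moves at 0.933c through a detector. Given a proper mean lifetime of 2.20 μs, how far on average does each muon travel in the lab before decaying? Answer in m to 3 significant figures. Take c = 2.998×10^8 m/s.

γ = 1/√(1 − 0.933²) = 2.7787
Dilated lifetime: Δt = γτ₀ = 2.7787 × 2.20 μs = 6.1132 μs
d = vΔt = 0.933c × 6.1132 μs = 2.7971×10^8 m/s × 6.1132×10^-6 s = 1710 m

d ≈ 1710 m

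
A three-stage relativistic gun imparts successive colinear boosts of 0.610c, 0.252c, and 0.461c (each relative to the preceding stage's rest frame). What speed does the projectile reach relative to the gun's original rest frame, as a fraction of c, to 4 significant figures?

u ≈ 0.8986c

Compose boost 2: (0.252 + 0.610)/(1 + 0.252×0.610) = 0.8620/1.15372 = 0.747148
Compose boost 3: (0.461 + 0.747148)/(1 + 0.461×0.747148) = 1.20815/1.34444 = 0.8986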